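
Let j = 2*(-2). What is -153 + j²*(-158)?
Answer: -2681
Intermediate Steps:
j = -4
-153 + j²*(-158) = -153 + (-4)²*(-158) = -153 + 16*(-158) = -153 - 2528 = -2681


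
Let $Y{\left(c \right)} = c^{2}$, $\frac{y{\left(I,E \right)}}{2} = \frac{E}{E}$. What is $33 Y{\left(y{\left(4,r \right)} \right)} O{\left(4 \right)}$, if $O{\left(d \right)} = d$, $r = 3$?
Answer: $528$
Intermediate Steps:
$y{\left(I,E \right)} = 2$ ($y{\left(I,E \right)} = 2 \frac{E}{E} = 2 \cdot 1 = 2$)
$33 Y{\left(y{\left(4,r \right)} \right)} O{\left(4 \right)} = 33 \cdot 2^{2} \cdot 4 = 33 \cdot 4 \cdot 4 = 132 \cdot 4 = 528$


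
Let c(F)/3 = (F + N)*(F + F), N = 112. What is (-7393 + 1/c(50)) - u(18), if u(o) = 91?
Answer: -363722399/48600 ≈ -7484.0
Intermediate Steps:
c(F) = 6*F*(112 + F) (c(F) = 3*((F + 112)*(F + F)) = 3*((112 + F)*(2*F)) = 3*(2*F*(112 + F)) = 6*F*(112 + F))
(-7393 + 1/c(50)) - u(18) = (-7393 + 1/(6*50*(112 + 50))) - 1*91 = (-7393 + 1/(6*50*162)) - 91 = (-7393 + 1/48600) - 91 = -359299799/48600 - 91 = -363722399/48600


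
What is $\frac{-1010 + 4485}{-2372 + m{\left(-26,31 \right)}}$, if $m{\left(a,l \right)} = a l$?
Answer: $- \frac{3475}{3178} \approx -1.0935$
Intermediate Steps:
$\frac{-1010 + 4485}{-2372 + m{\left(-26,31 \right)}} = \frac{-1010 + 4485}{-2372 - 806} = \frac{3475}{-2372 - 806} = \frac{3475}{-3178} = 3475 \left(- \frac{1}{3178}\right) = - \frac{3475}{3178}$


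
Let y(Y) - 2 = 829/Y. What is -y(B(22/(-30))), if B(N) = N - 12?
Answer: 12053/191 ≈ 63.105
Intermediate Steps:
B(N) = -12 + N
y(Y) = 2 + 829/Y
-y(B(22/(-30))) = -(2 + 829/(-12 + 22/(-30))) = -(2 + 829/(-12 + 22*(-1/30))) = -(2 + 829/(-12 - 11/15)) = -(2 + 829/(-191/15)) = -(2 + 829*(-15/191)) = -(2 - 12435/191) = -1*(-12053/191) = 12053/191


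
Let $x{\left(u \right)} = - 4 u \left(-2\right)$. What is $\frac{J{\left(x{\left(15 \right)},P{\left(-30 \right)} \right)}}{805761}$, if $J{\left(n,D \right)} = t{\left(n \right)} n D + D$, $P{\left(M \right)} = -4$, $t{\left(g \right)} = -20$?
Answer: $\frac{9596}{805761} \approx 0.011909$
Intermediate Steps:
$x{\left(u \right)} = 8 u$
$J{\left(n,D \right)} = D - 20 D n$ ($J{\left(n,D \right)} = - 20 n D + D = - 20 D n + D = D - 20 D n$)
$\frac{J{\left(x{\left(15 \right)},P{\left(-30 \right)} \right)}}{805761} = \frac{\left(-4\right) \left(1 - 20 \cdot 8 \cdot 15\right)}{805761} = - 4 \left(1 - 2400\right) \frac{1}{805761} = \left(-4\right) \left(-2399\right) \frac{1}{805761} = 9596 \cdot \frac{1}{805761} = \frac{9596}{805761}$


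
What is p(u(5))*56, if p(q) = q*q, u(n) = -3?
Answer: 504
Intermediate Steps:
p(q) = q**2
p(u(5))*56 = (-3)**2*56 = 9*56 = 504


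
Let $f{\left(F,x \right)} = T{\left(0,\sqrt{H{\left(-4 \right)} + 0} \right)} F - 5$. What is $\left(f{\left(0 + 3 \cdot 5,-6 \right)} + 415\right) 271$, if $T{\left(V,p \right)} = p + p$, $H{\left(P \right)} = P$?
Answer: $111110 + 16260 i \approx 1.1111 \cdot 10^{5} + 16260.0 i$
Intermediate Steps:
$T{\left(V,p \right)} = 2 p$
$f{\left(F,x \right)} = -5 + 4 i F$ ($f{\left(F,x \right)} = 2 \sqrt{-4 + 0} F - 5 = 2 \sqrt{-4} F - 5 = 2 \cdot 2 i F - 5 = 4 i F - 5 = -5 + 4 i F$)
$\left(f{\left(0 + 3 \cdot 5,-6 \right)} + 415\right) 271 = \left(\left(-5 + 4 i \left(0 + 3 \cdot 5\right)\right) + 415\right) 271 = \left(\left(-5 + 4 i \left(0 + 15\right)\right) + 415\right) 271 = \left(\left(-5 + 4 i 15\right) + 415\right) 271 = \left(\left(-5 + 60 i\right) + 415\right) 271 = \left(410 + 60 i\right) 271 = 111110 + 16260 i$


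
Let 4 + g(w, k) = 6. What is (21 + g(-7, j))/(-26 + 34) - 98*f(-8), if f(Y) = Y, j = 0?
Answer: 6295/8 ≈ 786.88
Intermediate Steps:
g(w, k) = 2 (g(w, k) = -4 + 6 = 2)
(21 + g(-7, j))/(-26 + 34) - 98*f(-8) = (21 + 2)/(-26 + 34) - 98*(-8) = 23/8 + 784 = 6295/8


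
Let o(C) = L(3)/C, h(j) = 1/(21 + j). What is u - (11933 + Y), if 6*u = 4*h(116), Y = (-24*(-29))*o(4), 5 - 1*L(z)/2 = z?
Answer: -5190517/411 ≈ -12629.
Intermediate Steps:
L(z) = 10 - 2*z
o(C) = 4/C (o(C) = (10 - 2*3)/C = (10 - 6)/C = 4/C)
Y = 696 (Y = (-24*(-29))*(4/4) = 696*(4*(1/4)) = 696*1 = 696)
u = 2/411 (u = (4/(21 + 116))/6 = (4/137)/6 = (4*(1/137))/6 = (1/6)*(4/137) = 2/411 ≈ 0.0048662)
u - (11933 + Y) = 2/411 - (11933 + 696) = 2/411 - 1*12629 = 2/411 - 12629 = -5190517/411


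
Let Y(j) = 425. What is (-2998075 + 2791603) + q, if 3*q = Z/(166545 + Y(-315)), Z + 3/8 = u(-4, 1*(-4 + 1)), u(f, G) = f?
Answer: -165478223239/801456 ≈ -2.0647e+5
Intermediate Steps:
Z = -35/8 (Z = -3/8 - 4 = -35/8 ≈ -4.3750)
q = -7/801456 (q = (-35/(8*(166545 + 425)))/3 = (-35/8/166970)/3 = (-35/8*1/166970)/3 = (1/3)*(-7/267152) = -7/801456 ≈ -8.7341e-6)
(-2998075 + 2791603) + q = (-2998075 + 2791603) - 7/801456 = -206472 - 7/801456 = -165478223239/801456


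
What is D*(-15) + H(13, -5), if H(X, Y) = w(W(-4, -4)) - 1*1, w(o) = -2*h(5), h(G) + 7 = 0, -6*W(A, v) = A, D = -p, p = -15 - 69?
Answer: -1247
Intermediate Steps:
p = -84
D = 84 (D = -1*(-84) = 84)
W(A, v) = -A/6
h(G) = -7 (h(G) = -7 + 0 = -7)
w(o) = 14 (w(o) = -2*(-7) = 14)
H(X, Y) = 13 (H(X, Y) = 14 - 1*1 = 14 - 1 = 13)
D*(-15) + H(13, -5) = 84*(-15) + 13 = -1260 + 13 = -1247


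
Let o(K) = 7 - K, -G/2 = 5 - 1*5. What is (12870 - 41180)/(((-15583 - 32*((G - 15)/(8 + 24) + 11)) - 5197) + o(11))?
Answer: 28310/21121 ≈ 1.3404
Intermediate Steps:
G = 0 (G = -2*(5 - 1*5) = -2*(5 - 5) = -2*0 = 0)
(12870 - 41180)/(((-15583 - 32*((G - 15)/(8 + 24) + 11)) - 5197) + o(11)) = (12870 - 41180)/(((-15583 - 32*((0 - 15)/(8 + 24) + 11)) - 5197) + (7 - 1*11)) = -28310/(((-15583 - 32*(-15/32 + 11)) - 5197) + (7 - 11)) = -28310/(((-15583 - 32*(-15*1/32 + 11)) - 5197) - 4) = -28310/(((-15583 - 32*(-15/32 + 11)) - 5197) - 4) = -28310/(((-15583 - 32*337/32) - 5197) - 4) = -28310/(((-15583 - 337) - 5197) - 4) = -28310/((-15920 - 5197) - 4) = -28310/(-21117 - 4) = -28310/(-21121) = -28310*(-1/21121) = 28310/21121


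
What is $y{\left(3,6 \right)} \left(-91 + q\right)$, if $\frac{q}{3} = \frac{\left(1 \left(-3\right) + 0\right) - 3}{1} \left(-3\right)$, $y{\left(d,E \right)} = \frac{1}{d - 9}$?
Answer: $\frac{37}{6} \approx 6.1667$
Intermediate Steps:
$y{\left(d,E \right)} = \frac{1}{-9 + d}$
$q = 54$ ($q = 3 \frac{\left(1 \left(-3\right) + 0\right) - 3}{1} \left(-3\right) = 3 \cdot 1 \left(\left(-3 + 0\right) - 3\right) \left(-3\right) = 3 \cdot 1 \left(-3 - 3\right) \left(-3\right) = 3 \cdot 1 \left(-6\right) \left(-3\right) = 3 \left(\left(-6\right) \left(-3\right)\right) = 3 \cdot 18 = 54$)
$y{\left(3,6 \right)} \left(-91 + q\right) = \frac{-91 + 54}{-9 + 3} = \frac{1}{-6} \left(-37\right) = \left(- \frac{1}{6}\right) \left(-37\right) = \frac{37}{6}$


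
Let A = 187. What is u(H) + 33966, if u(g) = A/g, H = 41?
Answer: 1392793/41 ≈ 33971.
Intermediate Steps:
u(g) = 187/g
u(H) + 33966 = 187/41 + 33966 = 1392793/41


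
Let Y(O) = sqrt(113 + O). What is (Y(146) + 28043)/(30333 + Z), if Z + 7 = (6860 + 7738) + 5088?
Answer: 28043/50012 + sqrt(259)/50012 ≈ 0.56105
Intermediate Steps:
Z = 19679 (Z = -7 + ((6860 + 7738) + 5088) = -7 + (14598 + 5088) = -7 + 19686 = 19679)
(Y(146) + 28043)/(30333 + Z) = (sqrt(113 + 146) + 28043)/(30333 + 19679) = (sqrt(259) + 28043)/50012 = (28043 + sqrt(259))*(1/50012) = 28043/50012 + sqrt(259)/50012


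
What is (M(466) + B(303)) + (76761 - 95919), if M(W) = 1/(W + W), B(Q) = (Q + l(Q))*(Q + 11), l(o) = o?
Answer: 159489433/932 ≈ 1.7113e+5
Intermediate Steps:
B(Q) = 2*Q*(11 + Q) (B(Q) = (Q + Q)*(Q + 11) = (2*Q)*(11 + Q) = 2*Q*(11 + Q))
M(W) = 1/(2*W)
(M(466) + B(303)) + (76761 - 95919) = ((½)/466 + 2*303*(11 + 303)) + (76761 - 95919) = ((½)*(1/466) + 2*303*314) - 19158 = (1/932 + 190284) - 19158 = 177344689/932 - 19158 = 159489433/932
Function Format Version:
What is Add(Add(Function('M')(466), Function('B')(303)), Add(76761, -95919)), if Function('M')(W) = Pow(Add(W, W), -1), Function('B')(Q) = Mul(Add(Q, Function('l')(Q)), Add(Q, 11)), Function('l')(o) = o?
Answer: Rational(159489433, 932) ≈ 1.7113e+5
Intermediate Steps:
Function('B')(Q) = Mul(2, Q, Add(11, Q)) (Function('B')(Q) = Mul(Add(Q, Q), Add(Q, 11)) = Mul(Mul(2, Q), Add(11, Q)) = Mul(2, Q, Add(11, Q)))
Function('M')(W) = Mul(Rational(1, 2), Pow(W, -1)) (Function('M')(W) = Pow(Mul(2, W), -1) = Mul(Rational(1, 2), Pow(W, -1)))
Add(Add(Function('M')(466), Function('B')(303)), Add(76761, -95919)) = Add(Add(Mul(Rational(1, 2), Pow(466, -1)), Mul(2, 303, Add(11, 303))), Add(76761, -95919)) = Add(Add(Mul(Rational(1, 2), Rational(1, 466)), Mul(2, 303, 314)), -19158) = Add(Add(Rational(1, 932), 190284), -19158) = Add(Rational(177344689, 932), -19158) = Rational(159489433, 932)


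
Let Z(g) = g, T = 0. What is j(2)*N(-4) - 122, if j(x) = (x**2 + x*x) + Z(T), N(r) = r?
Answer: -154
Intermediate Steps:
j(x) = 2*x**2 (j(x) = (x**2 + x*x) + 0 = (x**2 + x**2) + 0 = 2*x**2 + 0 = 2*x**2)
j(2)*N(-4) - 122 = (2*2**2)*(-4) - 122 = (2*4)*(-4) - 122 = 8*(-4) - 122 = -32 - 122 = -154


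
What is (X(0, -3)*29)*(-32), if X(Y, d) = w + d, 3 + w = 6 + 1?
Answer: -928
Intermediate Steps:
w = 4 (w = -3 + (6 + 1) = -3 + 7 = 4)
X(Y, d) = 4 + d
(X(0, -3)*29)*(-32) = ((4 - 3)*29)*(-32) = (1*29)*(-32) = 29*(-32) = -928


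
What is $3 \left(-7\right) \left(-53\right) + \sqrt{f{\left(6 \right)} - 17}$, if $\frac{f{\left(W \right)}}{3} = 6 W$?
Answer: $1113 + \sqrt{91} \approx 1122.5$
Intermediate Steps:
$f{\left(W \right)} = 18 W$ ($f{\left(W \right)} = 3 \cdot 6 W = 18 W$)
$3 \left(-7\right) \left(-53\right) + \sqrt{f{\left(6 \right)} - 17} = 3 \left(-7\right) \left(-53\right) + \sqrt{18 \cdot 6 - 17} = \left(-21\right) \left(-53\right) + \sqrt{108 + \left(-28 + 11\right)} = 1113 + \sqrt{108 - 17} = 1113 + \sqrt{91}$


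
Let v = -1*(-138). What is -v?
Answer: -138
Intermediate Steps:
v = 138
-v = -1*138 = -138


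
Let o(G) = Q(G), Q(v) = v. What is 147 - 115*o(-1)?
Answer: 262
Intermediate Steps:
o(G) = G
147 - 115*o(-1) = 147 - 115*(-1) = 147 + 115 = 262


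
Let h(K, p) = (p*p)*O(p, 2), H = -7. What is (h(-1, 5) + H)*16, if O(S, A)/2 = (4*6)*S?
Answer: 95888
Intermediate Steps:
O(S, A) = 48*S (O(S, A) = 2*((4*6)*S) = 2*(24*S) = 48*S)
h(K, p) = 48*p³ (h(K, p) = (p*p)*(48*p) = p²*(48*p) = 48*p³)
(h(-1, 5) + H)*16 = (48*5³ - 7)*16 = (48*125 - 7)*16 = (6000 - 7)*16 = 5993*16 = 95888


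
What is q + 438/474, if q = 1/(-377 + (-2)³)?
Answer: 28026/30415 ≈ 0.92145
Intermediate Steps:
q = -1/385 (q = 1/(-377 - 8) = 1/(-385) = -1/385 ≈ -0.0025974)
q + 438/474 = -1/385 + 438/474 = -1/385 + (1/474)*438 = -1/385 + 73/79 = 28026/30415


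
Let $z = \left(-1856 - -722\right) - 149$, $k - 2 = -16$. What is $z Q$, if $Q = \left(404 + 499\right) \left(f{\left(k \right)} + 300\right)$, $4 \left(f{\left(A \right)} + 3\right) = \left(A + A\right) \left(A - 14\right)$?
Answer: $-571164657$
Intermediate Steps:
$k = -14$ ($k = 2 - 16 = -14$)
$f{\left(A \right)} = -3 + \frac{A \left(-14 + A\right)}{2}$ ($f{\left(A \right)} = -3 + \frac{\left(A + A\right) \left(A - 14\right)}{4} = -3 + \frac{2 A \left(-14 + A\right)}{4} = -3 + \frac{A \left(-14 + A\right)}{2}$)
$z = -1283$ ($z = \left(-1856 + 722\right) - 149 = -1134 - 149 = -1283$)
$Q = 445179$ ($Q = \left(404 + 499\right) \left(\left(-3 + \frac{\left(-14\right)^{2}}{2} - -98\right) + 300\right) = 903 \left(\left(-3 + \frac{1}{2} \cdot 196 + 98\right) + 300\right) = 903 \left(\left(-3 + 98 + 98\right) + 300\right) = 903 \left(193 + 300\right) = 903 \cdot 493 = 445179$)
$z Q = \left(-1283\right) 445179 = -571164657$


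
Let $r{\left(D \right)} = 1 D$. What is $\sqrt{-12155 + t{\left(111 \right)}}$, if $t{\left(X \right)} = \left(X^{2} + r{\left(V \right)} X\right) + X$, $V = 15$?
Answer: $\sqrt{1942} \approx 44.068$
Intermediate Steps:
$r{\left(D \right)} = D$
$t{\left(X \right)} = X^{2} + 16 X$ ($t{\left(X \right)} = \left(X^{2} + 15 X\right) + X = X^{2} + 16 X$)
$\sqrt{-12155 + t{\left(111 \right)}} = \sqrt{-12155 + 111 \left(16 + 111\right)} = \sqrt{-12155 + 111 \cdot 127} = \sqrt{-12155 + 14097} = \sqrt{1942}$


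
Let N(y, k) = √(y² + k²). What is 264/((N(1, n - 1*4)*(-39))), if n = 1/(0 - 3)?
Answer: -132*√178/1157 ≈ -1.5221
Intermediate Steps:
n = -⅓ (n = 1/(-3) = -⅓ ≈ -0.33333)
N(y, k) = √(k² + y²)
264/((N(1, n - 1*4)*(-39))) = 264/((√((-⅓ - 1*4)² + 1²)*(-39))) = 264/((√((-⅓ - 4)² + 1)*(-39))) = 264/((√((-13/3)² + 1)*(-39))) = 264/((√(169/9 + 1)*(-39))) = 264/((√(178/9)*(-39))) = 264/(((√178/3)*(-39))) = 264/((-13*√178)) = 264*(-√178/2314) = -132*√178/1157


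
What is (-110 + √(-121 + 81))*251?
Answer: -27610 + 502*I*√10 ≈ -27610.0 + 1587.5*I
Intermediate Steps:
(-110 + √(-121 + 81))*251 = (-110 + √(-40))*251 = (-110 + 2*I*√10)*251 = -27610 + 502*I*√10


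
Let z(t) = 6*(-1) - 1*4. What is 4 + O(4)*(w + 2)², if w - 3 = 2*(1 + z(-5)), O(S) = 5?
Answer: 849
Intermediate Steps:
z(t) = -10 (z(t) = -6 - 4 = -10)
w = -15 (w = 3 + 2*(1 - 10) = 3 + 2*(-9) = 3 - 18 = -15)
4 + O(4)*(w + 2)² = 4 + 5*(-15 + 2)² = 4 + 5*(-13)² = 4 + 5*169 = 4 + 845 = 849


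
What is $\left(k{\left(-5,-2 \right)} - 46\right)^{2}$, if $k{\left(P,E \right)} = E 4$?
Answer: $2916$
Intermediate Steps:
$k{\left(P,E \right)} = 4 E$
$\left(k{\left(-5,-2 \right)} - 46\right)^{2} = \left(4 \left(-2\right) - 46\right)^{2} = \left(-8 - 46\right)^{2} = \left(-54\right)^{2} = 2916$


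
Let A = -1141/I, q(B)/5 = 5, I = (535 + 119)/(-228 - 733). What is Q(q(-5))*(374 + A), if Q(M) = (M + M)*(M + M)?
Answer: 1676371250/327 ≈ 5.1265e+6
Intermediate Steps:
I = -654/961 (I = 654/(-961) = 654*(-1/961) = -654/961 ≈ -0.68054)
q(B) = 25 (q(B) = 5*5 = 25)
A = 1096501/654 (A = -1141/(-654/961) = -1141*(-961/654) = 1096501/654 ≈ 1676.6)
Q(M) = 4*M² (Q(M) = (2*M)*(2*M) = 4*M²)
Q(q(-5))*(374 + A) = (4*25²)*(374 + 1096501/654) = (4*625)*(1341097/654) = 2500*(1341097/654) = 1676371250/327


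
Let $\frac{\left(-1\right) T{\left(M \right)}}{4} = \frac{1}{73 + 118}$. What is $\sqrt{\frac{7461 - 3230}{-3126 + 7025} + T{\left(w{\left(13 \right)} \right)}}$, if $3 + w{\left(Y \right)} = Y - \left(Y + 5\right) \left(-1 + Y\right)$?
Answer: $\frac{5 \sqrt{23608020009}}{744709} \approx 1.0316$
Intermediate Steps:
$w{\left(Y \right)} = -3 + Y - \left(-1 + Y\right) \left(5 + Y\right)$ ($w{\left(Y \right)} = -3 + \left(Y - \left(Y + 5\right) \left(-1 + Y\right)\right) = -3 + \left(Y - \left(5 + Y\right) \left(-1 + Y\right)\right) = -3 + \left(Y - \left(-1 + Y\right) \left(5 + Y\right)\right) = -3 + Y - \left(-1 + Y\right) \left(5 + Y\right)$)
$T{\left(M \right)} = - \frac{4}{191}$ ($T{\left(M \right)} = - \frac{4}{73 + 118} = - \frac{4}{191}$)
$\sqrt{\frac{7461 - 3230}{-3126 + 7025} + T{\left(w{\left(13 \right)} \right)}} = \sqrt{\frac{7461 - 3230}{-3126 + 7025} - \frac{4}{191}} = \sqrt{\frac{4231}{3899} - \frac{4}{191}} = \sqrt{\frac{792525}{744709}} = \frac{5 \sqrt{23608020009}}{744709}$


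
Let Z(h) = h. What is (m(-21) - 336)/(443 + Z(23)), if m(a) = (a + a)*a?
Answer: 273/233 ≈ 1.1717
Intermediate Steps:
m(a) = 2*a**2 (m(a) = (2*a)*a = 2*a**2)
(m(-21) - 336)/(443 + Z(23)) = (2*(-21)**2 - 336)/(443 + 23) = (2*441 - 336)/466 = (882 - 336)*(1/466) = 546*(1/466) = 273/233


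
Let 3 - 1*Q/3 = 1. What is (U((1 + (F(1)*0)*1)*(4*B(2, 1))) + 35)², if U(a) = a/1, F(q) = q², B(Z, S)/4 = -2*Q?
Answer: 24649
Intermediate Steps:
Q = 6 (Q = 9 - 3*1 = 9 - 3 = 6)
B(Z, S) = -48 (B(Z, S) = 4*(-2*6) = 4*(-12) = -48)
U(a) = a (U(a) = a*1 = a)
(U((1 + (F(1)*0)*1)*(4*B(2, 1))) + 35)² = ((1 + (1²*0)*1)*(4*(-48)) + 35)² = ((1 + (1*0)*1)*(-192) + 35)² = ((1 + 0*1)*(-192) + 35)² = ((1 + 0)*(-192) + 35)² = (1*(-192) + 35)² = (-192 + 35)² = (-157)² = 24649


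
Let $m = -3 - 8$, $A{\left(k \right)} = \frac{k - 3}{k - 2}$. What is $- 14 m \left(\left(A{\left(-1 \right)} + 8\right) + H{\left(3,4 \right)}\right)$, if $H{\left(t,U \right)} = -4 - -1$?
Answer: $\frac{2926}{3} \approx 975.33$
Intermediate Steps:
$A{\left(k \right)} = \frac{-3 + k}{-2 + k}$
$m = -11$ ($m = -3 - 8 = -11$)
$H{\left(t,U \right)} = -3$ ($H{\left(t,U \right)} = -4 + 1 = -3$)
$- 14 m \left(\left(A{\left(-1 \right)} + 8\right) + H{\left(3,4 \right)}\right) = \left(-14\right) \left(-11\right) \left(\left(\frac{-3 - 1}{-2 - 1} + 8\right) - 3\right) = 154 \left(\left(\frac{1}{-3} \left(-4\right) + 8\right) - 3\right) = 154 \left(\left(\left(- \frac{1}{3}\right) \left(-4\right) + 8\right) - 3\right) = 154 \left(\left(\frac{4}{3} + 8\right) - 3\right) = 154 \left(\frac{28}{3} - 3\right) = 154 \cdot \frac{19}{3} = \frac{2926}{3}$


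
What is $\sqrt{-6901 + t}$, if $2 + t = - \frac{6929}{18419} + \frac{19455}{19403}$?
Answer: $\frac{i \sqrt{881593378625668466341}}{357383857} \approx 83.081 i$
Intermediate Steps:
$t = - \frac{490869456}{357383857}$ ($t = -2 + \left(- \frac{6929}{18419} + \frac{19455}{19403}\right) = -2 + \frac{223898258}{357383857} = - \frac{490869456}{357383857} \approx -1.3735$)
$\sqrt{-6901 + t} = \sqrt{-6901 - \frac{490869456}{357383857}} = \sqrt{- \frac{2466796866613}{357383857}} = \frac{i \sqrt{881593378625668466341}}{357383857}$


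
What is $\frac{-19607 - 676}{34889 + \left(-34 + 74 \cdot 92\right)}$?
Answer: $- \frac{20283}{41663} \approx -0.48684$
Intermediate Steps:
$\frac{-19607 - 676}{34889 + \left(-34 + 74 \cdot 92\right)} = - \frac{20283}{34889 + \left(-34 + 6808\right)} = - \frac{20283}{34889 + 6774} = - \frac{20283}{41663}$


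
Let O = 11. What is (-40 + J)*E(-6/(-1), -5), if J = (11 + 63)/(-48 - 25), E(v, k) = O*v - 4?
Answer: -185628/73 ≈ -2542.8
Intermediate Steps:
E(v, k) = -4 + 11*v (E(v, k) = 11*v - 4 = -4 + 11*v)
J = -74/73 (J = 74/(-73) = 74*(-1/73) = -74/73 ≈ -1.0137)
(-40 + J)*E(-6/(-1), -5) = (-40 - 74/73)*(-4 + 11*(-6/(-1))) = -2994*(-4 + 11*(-6*(-1)))/73 = -2994*(-4 + 11*6)/73 = -2994*(-4 + 66)/73 = -2994/73*62 = -185628/73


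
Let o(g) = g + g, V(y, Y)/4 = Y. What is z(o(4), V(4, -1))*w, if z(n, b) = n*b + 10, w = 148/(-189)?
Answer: 3256/189 ≈ 17.228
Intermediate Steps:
V(y, Y) = 4*Y
o(g) = 2*g
w = -148/189 (w = 148*(-1/189) = -148/189 ≈ -0.78307)
z(n, b) = 10 + b*n (z(n, b) = b*n + 10 = 10 + b*n)
z(o(4), V(4, -1))*w = (10 + (4*(-1))*(2*4))*(-148/189) = (10 - 4*8)*(-148/189) = (10 - 32)*(-148/189) = -22*(-148/189) = 3256/189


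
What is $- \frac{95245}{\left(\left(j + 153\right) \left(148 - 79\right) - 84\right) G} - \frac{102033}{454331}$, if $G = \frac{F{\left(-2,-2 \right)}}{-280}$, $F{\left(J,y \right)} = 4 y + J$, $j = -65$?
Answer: $- \frac{303062036066}{680133507} \approx -445.59$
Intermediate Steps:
$F{\left(J,y \right)} = J + 4 y$
$G = \frac{1}{28}$ ($G = \frac{-2 + 4 \left(-2\right)}{-280} = \left(-2 - 8\right) \left(- \frac{1}{280}\right) = \left(-10\right) \left(- \frac{1}{280}\right) = \frac{1}{28} \approx 0.035714$)
$- \frac{95245}{\left(\left(j + 153\right) \left(148 - 79\right) - 84\right) G} - \frac{102033}{454331} = - \frac{95245}{\left(\left(-65 + 153\right) \left(148 - 79\right) - 84\right) \frac{1}{28}} - \frac{102033}{454331} = - \frac{95245}{\left(88 \cdot 69 - 84\right) \frac{1}{28}} - \frac{102033}{454331} = - \frac{95245}{\left(6072 - 84\right) \frac{1}{28}} - \frac{102033}{454331} = - \frac{95245}{5988 \cdot \frac{1}{28}} - \frac{102033}{454331} = - \frac{95245}{\frac{1497}{7}} - \frac{102033}{454331} = \left(-95245\right) \frac{7}{1497} - \frac{102033}{454331} = - \frac{666715}{1497} - \frac{102033}{454331} = - \frac{303062036066}{680133507}$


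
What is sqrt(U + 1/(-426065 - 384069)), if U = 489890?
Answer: sqrt(321523183116854706)/810134 ≈ 699.92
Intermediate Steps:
sqrt(U + 1/(-426065 - 384069)) = sqrt(489890 + 1/(-426065 - 384069)) = sqrt(489890 + 1/(-810134)) = sqrt(489890 - 1/810134) = sqrt(396876545259/810134) = sqrt(321523183116854706)/810134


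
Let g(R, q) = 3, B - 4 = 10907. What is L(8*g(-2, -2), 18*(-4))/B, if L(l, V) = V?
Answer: -24/3637 ≈ -0.0065988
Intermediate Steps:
B = 10911 (B = 4 + 10907 = 10911)
L(8*g(-2, -2), 18*(-4))/B = (18*(-4))/10911 = -72*1/10911 = -24/3637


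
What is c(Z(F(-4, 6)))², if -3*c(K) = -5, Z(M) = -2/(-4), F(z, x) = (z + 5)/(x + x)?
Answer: 25/9 ≈ 2.7778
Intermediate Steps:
F(z, x) = (5 + z)/(2*x) (F(z, x) = (5 + z)/((2*x)) = (5 + z)*(1/(2*x)) = (5 + z)/(2*x))
Z(M) = ½ (Z(M) = -2*(-¼) = ½)
c(K) = 5/3 (c(K) = -⅓*(-5) = 5/3)
c(Z(F(-4, 6)))² = (5/3)² = 25/9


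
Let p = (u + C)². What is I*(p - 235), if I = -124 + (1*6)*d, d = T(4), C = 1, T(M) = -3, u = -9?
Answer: 24282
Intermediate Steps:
d = -3
p = 64 (p = (-9 + 1)² = (-8)² = 64)
I = -142 (I = -124 + (1*6)*(-3) = -124 + 6*(-3) = -124 - 18 = -142)
I*(p - 235) = -142*(64 - 235) = -142*(-171) = 24282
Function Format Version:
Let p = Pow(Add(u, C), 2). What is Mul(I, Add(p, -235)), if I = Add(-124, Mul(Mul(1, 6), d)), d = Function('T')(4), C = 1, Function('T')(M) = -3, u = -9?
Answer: 24282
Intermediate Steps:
d = -3
p = 64 (p = Pow(Add(-9, 1), 2) = Pow(-8, 2) = 64)
I = -142 (I = Add(-124, Mul(Mul(1, 6), -3)) = Add(-124, Mul(6, -3)) = Add(-124, -18) = -142)
Mul(I, Add(p, -235)) = Mul(-142, Add(64, -235)) = Mul(-142, -171) = 24282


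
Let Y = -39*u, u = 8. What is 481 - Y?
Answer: 793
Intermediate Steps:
Y = -312 (Y = -39*8 = -312)
481 - Y = 481 - 1*(-312) = 481 + 312 = 793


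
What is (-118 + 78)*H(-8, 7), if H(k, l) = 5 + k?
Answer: 120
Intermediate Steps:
(-118 + 78)*H(-8, 7) = (-118 + 78)*(5 - 8) = -40*(-3) = 120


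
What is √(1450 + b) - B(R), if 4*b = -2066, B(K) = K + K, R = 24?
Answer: -48 + √3734/2 ≈ -17.447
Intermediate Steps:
B(K) = 2*K
b = -1033/2 (b = (¼)*(-2066) = -1033/2 ≈ -516.50)
√(1450 + b) - B(R) = √(1450 - 1033/2) - 2*24 = √(1867/2) - 1*48 = √3734/2 - 48 = -48 + √3734/2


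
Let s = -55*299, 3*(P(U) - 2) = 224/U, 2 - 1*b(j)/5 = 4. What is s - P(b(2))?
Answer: -246593/15 ≈ -16440.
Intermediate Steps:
b(j) = -10 (b(j) = 10 - 5*4 = 10 - 20 = -10)
P(U) = 2 + 224/(3*U) (P(U) = 2 + (224/U)/3 = 2 + 224/(3*U))
s = -16445
s - P(b(2)) = -16445 - (2 + (224/3)/(-10)) = -16445 - (2 + (224/3)*(-⅒)) = -16445 - (2 - 112/15) = -16445 - 1*(-82/15) = -16445 + 82/15 = -246593/15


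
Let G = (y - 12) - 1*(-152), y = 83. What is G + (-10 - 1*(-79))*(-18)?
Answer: -1019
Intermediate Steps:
G = 223 (G = (83 - 12) - 1*(-152) = 71 + 152 = 223)
G + (-10 - 1*(-79))*(-18) = 223 + (-10 - 1*(-79))*(-18) = 223 + (-10 + 79)*(-18) = 223 + 69*(-18) = 223 - 1242 = -1019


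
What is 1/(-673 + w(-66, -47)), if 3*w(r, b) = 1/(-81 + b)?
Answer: -384/258433 ≈ -0.0014859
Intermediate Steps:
w(r, b) = 1/(3*(-81 + b))
1/(-673 + w(-66, -47)) = 1/(-673 + 1/(3*(-81 - 47))) = 1/(-673 + (⅓)/(-128)) = 1/(-673 + (⅓)*(-1/128)) = 1/(-673 - 1/384) = 1/(-258433/384) = -384/258433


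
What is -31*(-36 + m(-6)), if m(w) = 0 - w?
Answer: 930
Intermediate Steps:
m(w) = -w
-31*(-36 + m(-6)) = -31*(-36 - 1*(-6)) = -31*(-36 + 6) = -31*(-30) = 930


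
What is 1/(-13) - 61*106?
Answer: -84059/13 ≈ -6466.1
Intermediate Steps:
1/(-13) - 61*106 = -1/13 - 6466 = -84059/13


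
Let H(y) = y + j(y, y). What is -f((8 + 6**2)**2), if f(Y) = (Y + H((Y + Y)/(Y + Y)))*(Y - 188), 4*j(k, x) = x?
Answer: -3386313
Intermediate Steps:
j(k, x) = x/4
H(y) = 5*y/4 (H(y) = y + y/4 = 5*y/4)
f(Y) = (-188 + Y)*(5/4 + Y) (f(Y) = (Y + 5*((Y + Y)/(Y + Y))/4)*(Y - 188) = (Y + 5*((2*Y)/((2*Y)))/4)*(-188 + Y) = (Y + 5*((2*Y)*(1/(2*Y)))/4)*(-188 + Y) = (Y + (5/4)*1)*(-188 + Y) = (Y + 5/4)*(-188 + Y) = (5/4 + Y)*(-188 + Y) = (-188 + Y)*(5/4 + Y))
-f((8 + 6**2)**2) = -(-235 + ((8 + 6**2)**2)**2 - 747*(8 + 6**2)**2/4) = -(-235 + ((8 + 36)**2)**2 - 747*(8 + 36)**2/4) = -(-235 + (44**2)**2 - 747/4*44**2) = -(-235 + 1936**2 - 747/4*1936) = -(-235 + 3748096 - 361548) = -1*3386313 = -3386313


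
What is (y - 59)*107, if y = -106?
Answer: -17655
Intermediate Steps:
(y - 59)*107 = (-106 - 59)*107 = -165*107 = -17655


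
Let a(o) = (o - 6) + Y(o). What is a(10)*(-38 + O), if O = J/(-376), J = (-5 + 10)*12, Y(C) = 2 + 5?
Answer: -39457/94 ≈ -419.76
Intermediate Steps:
Y(C) = 7
J = 60 (J = 5*12 = 60)
a(o) = 1 + o (a(o) = (o - 6) + 7 = (-6 + o) + 7 = 1 + o)
O = -15/94 (O = 60/(-376) = 60*(-1/376) = -15/94 ≈ -0.15957)
a(10)*(-38 + O) = (1 + 10)*(-38 - 15/94) = 11*(-3587/94) = -39457/94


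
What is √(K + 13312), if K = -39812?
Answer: 10*I*√265 ≈ 162.79*I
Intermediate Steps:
√(K + 13312) = √(-39812 + 13312) = √(-26500) = 10*I*√265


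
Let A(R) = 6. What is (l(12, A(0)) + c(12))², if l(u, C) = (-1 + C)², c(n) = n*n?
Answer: 28561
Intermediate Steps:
c(n) = n²
(l(12, A(0)) + c(12))² = ((-1 + 6)² + 12²)² = (5² + 144)² = (25 + 144)² = 169² = 28561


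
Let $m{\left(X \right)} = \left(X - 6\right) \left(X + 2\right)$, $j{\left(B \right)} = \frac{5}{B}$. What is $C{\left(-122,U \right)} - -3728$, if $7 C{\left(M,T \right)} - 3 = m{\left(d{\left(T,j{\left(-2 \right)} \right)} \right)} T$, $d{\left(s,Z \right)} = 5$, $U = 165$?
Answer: $\frac{24944}{7} \approx 3563.4$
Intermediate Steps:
$m{\left(X \right)} = \left(-6 + X\right) \left(2 + X\right)$
$C{\left(M,T \right)} = \frac{3}{7} - T$ ($C{\left(M,T \right)} = \frac{3}{7} + \frac{\left(-12 + 5^{2} - 20\right) T}{7} = \frac{3}{7} + \frac{\left(-12 + 25 - 20\right) T}{7} = \frac{3}{7} + \frac{\left(-7\right) T}{7} = \frac{3}{7} - T$)
$C{\left(-122,U \right)} - -3728 = \left(\frac{3}{7} - 165\right) - -3728 = \left(\frac{3}{7} - 165\right) + 3728 = - \frac{1152}{7} + 3728 = \frac{24944}{7}$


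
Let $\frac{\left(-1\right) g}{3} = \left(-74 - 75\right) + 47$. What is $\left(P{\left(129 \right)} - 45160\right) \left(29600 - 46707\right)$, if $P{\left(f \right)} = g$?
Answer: $767317378$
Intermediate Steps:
$g = 306$ ($g = - 3 \left(\left(-74 - 75\right) + 47\right) = - 3 \left(-149 + 47\right) = \left(-3\right) \left(-102\right) = 306$)
$P{\left(f \right)} = 306$
$\left(P{\left(129 \right)} - 45160\right) \left(29600 - 46707\right) = \left(306 - 45160\right) \left(29600 - 46707\right) = \left(-44854\right) \left(-17107\right) = 767317378$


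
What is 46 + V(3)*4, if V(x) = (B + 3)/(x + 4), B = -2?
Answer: 326/7 ≈ 46.571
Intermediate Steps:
V(x) = 1/(4 + x) (V(x) = (-2 + 3)/(x + 4) = 1/(4 + x))
46 + V(3)*4 = 46 + 4/(4 + 3) = 46 + 4/7 = 326/7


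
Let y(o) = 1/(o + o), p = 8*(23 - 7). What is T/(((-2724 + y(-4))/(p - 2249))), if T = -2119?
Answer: -35955192/21793 ≈ -1649.8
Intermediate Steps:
p = 128 (p = 8*16 = 128)
y(o) = 1/(2*o)
T/(((-2724 + y(-4))/(p - 2249))) = -2119*(128 - 2249)/(-2724 + (½)/(-4)) = -2119*(-2121/(-2724 + (½)*(-¼))) = -2119*(-2121/(-2724 - ⅛)) = -2119/((-21793/8*(-1/2121))) = -2119/21793/16968 = -2119*16968/21793 = -35955192/21793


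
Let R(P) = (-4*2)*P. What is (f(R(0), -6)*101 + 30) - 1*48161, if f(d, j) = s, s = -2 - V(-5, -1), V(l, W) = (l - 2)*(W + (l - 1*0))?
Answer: -52575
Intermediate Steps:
R(P) = -8*P
V(l, W) = (-2 + l)*(W + l) (V(l, W) = (-2 + l)*(W + (l + 0)) = (-2 + l)*(W + l))
s = -44 (s = -2 - ((-5)² - 2*(-1) - 2*(-5) - 1*(-5)) = -2 - (25 + 2 + 10 + 5) = -2 - 1*42 = -2 - 42 = -44)
f(d, j) = -44
(f(R(0), -6)*101 + 30) - 1*48161 = (-44*101 + 30) - 1*48161 = (-4444 + 30) - 48161 = -4414 - 48161 = -52575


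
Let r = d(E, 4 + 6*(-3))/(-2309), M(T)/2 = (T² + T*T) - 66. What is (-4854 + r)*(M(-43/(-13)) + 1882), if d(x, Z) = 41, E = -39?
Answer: -3397638238342/390221 ≈ -8.7070e+6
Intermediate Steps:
M(T) = -132 + 4*T² (M(T) = 2*((T² + T*T) - 66) = 2*((T² + T²) - 66) = 2*(2*T² - 66) = 2*(-66 + 2*T²) = -132 + 4*T²)
r = -41/2309 (r = 41/(-2309) = 41*(-1/2309) = -41/2309 ≈ -0.017757)
(-4854 + r)*(M(-43/(-13)) + 1882) = (-4854 - 41/2309)*((-132 + 4*(-43/(-13))²) + 1882) = -11207927*((-132 + 4*(-43*(-1/13))²) + 1882)/2309 = -11207927*((-132 + 4*(43/13)²) + 1882)/2309 = -11207927*((-132 + 4*(1849/169)) + 1882)/2309 = -11207927*((-132 + 7396/169) + 1882)/2309 = -11207927*(-14912/169 + 1882)/2309 = -11207927/2309*303146/169 = -3397638238342/390221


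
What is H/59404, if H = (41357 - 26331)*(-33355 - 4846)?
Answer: -287004113/29702 ≈ -9662.8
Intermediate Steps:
H = -574008226 (H = 15026*(-38201) = -574008226)
H/59404 = -574008226/59404 = -574008226*1/59404 = -287004113/29702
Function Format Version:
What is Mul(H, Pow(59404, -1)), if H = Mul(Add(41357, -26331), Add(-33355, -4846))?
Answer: Rational(-287004113, 29702) ≈ -9662.8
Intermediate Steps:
H = -574008226 (H = Mul(15026, -38201) = -574008226)
Mul(H, Pow(59404, -1)) = Mul(-574008226, Pow(59404, -1)) = Mul(-574008226, Rational(1, 59404)) = Rational(-287004113, 29702)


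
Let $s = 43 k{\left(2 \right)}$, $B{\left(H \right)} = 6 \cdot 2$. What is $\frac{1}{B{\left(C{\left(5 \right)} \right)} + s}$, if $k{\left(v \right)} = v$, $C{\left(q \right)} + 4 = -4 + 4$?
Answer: $\frac{1}{98} \approx 0.010204$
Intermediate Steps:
$C{\left(q \right)} = -4$ ($C{\left(q \right)} = -4 + \left(-4 + 4\right) = -4 + 0 = -4$)
$B{\left(H \right)} = 12$
$s = 86$ ($s = 43 \cdot 2 = 86$)
$\frac{1}{B{\left(C{\left(5 \right)} \right)} + s} = \frac{1}{12 + 86} = \frac{1}{98}$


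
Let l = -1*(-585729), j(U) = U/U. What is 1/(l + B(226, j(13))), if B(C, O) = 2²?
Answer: 1/585733 ≈ 1.7073e-6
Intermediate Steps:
j(U) = 1
B(C, O) = 4
l = 585729
1/(l + B(226, j(13))) = 1/(585729 + 4) = 1/585733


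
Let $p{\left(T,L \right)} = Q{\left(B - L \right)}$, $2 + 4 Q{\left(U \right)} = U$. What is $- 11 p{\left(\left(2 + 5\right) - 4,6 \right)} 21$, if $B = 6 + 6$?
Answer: $-231$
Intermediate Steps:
$B = 12$
$Q{\left(U \right)} = - \frac{1}{2} + \frac{U}{4}$
$p{\left(T,L \right)} = \frac{5}{2} - \frac{L}{4}$ ($p{\left(T,L \right)} = - \frac{1}{2} + \frac{12 - L}{4} = - \frac{1}{2} - \left(-3 + \frac{L}{4}\right) = \frac{5}{2} - \frac{L}{4}$)
$- 11 p{\left(\left(2 + 5\right) - 4,6 \right)} 21 = - 11 \left(\frac{5}{2} - \frac{3}{2}\right) 21 = \left(-11\right) 1 \cdot 21 = \left(-11\right) 21 = -231$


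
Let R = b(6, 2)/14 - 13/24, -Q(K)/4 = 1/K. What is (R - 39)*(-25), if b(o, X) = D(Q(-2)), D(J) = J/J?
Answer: 165775/168 ≈ 986.76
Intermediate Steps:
Q(K) = -4/K
D(J) = 1
b(o, X) = 1
R = -79/168 (R = 1/14 - 13/24 = -79/168 ≈ -0.47024)
(R - 39)*(-25) = (-79/168 - 39)*(-25) = -6631/168*(-25) = 165775/168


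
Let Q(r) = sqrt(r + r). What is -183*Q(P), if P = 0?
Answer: 0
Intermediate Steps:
Q(r) = sqrt(2)*sqrt(r) (Q(r) = sqrt(2*r) = sqrt(2)*sqrt(r))
-183*Q(P) = -183*sqrt(2)*sqrt(0) = -183*sqrt(2)*0 = -183*0 = 0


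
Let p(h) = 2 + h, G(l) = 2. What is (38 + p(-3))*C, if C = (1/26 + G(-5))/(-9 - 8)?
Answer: -1961/442 ≈ -4.4367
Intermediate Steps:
C = -53/442 (C = (1/26 + 2)/(-9 - 8) = (1/26 + 2)/(-17) = (53/26)*(-1/17) = -53/442 ≈ -0.11991)
(38 + p(-3))*C = (38 + (2 - 3))*(-53/442) = (38 - 1)*(-53/442) = 37*(-53/442) = -1961/442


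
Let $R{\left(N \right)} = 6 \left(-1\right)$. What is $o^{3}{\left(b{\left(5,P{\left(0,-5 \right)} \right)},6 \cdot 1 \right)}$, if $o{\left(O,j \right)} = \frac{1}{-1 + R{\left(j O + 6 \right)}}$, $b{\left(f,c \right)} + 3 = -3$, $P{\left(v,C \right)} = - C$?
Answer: $- \frac{1}{343} \approx -0.0029155$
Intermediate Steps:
$R{\left(N \right)} = -6$
$b{\left(f,c \right)} = -6$ ($b{\left(f,c \right)} = -3 - 3 = -6$)
$o{\left(O,j \right)} = - \frac{1}{7}$ ($o{\left(O,j \right)} = \frac{1}{-1 - 6} = \frac{1}{-7} = - \frac{1}{7}$)
$o^{3}{\left(b{\left(5,P{\left(0,-5 \right)} \right)},6 \cdot 1 \right)} = \left(- \frac{1}{7}\right)^{3} = - \frac{1}{343}$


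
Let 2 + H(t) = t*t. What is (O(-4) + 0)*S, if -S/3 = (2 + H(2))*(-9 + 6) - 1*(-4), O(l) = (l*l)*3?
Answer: 1152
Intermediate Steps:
H(t) = -2 + t² (H(t) = -2 + t*t = -2 + t²)
O(l) = 3*l² (O(l) = l²*3 = 3*l²)
S = 24 (S = -3*((2 + (-2 + 2²))*(-9 + 6) - 1*(-4)) = -3*((2 + (-2 + 4))*(-3) + 4) = -3*((2 + 2)*(-3) + 4) = -3*(4*(-3) + 4) = -3*(-12 + 4) = -3*(-8) = 24)
(O(-4) + 0)*S = (3*(-4)² + 0)*24 = (3*16 + 0)*24 = (48 + 0)*24 = 48*24 = 1152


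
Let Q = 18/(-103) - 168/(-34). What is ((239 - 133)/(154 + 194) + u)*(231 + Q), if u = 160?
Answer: 3838327837/101558 ≈ 37794.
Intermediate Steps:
Q = 8346/1751 (Q = 18*(-1/103) - 168*(-1/34) = -18/103 + 84/17 = 8346/1751 ≈ 4.7664)
((239 - 133)/(154 + 194) + u)*(231 + Q) = ((239 - 133)/(154 + 194) + 160)*(231 + 8346/1751) = (106/348 + 160)*(412827/1751) = (106*(1/348) + 160)*(412827/1751) = (53/174 + 160)*(412827/1751) = (27893/174)*(412827/1751) = 3838327837/101558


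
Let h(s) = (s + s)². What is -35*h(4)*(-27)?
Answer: 60480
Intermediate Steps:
h(s) = 4*s² (h(s) = (2*s)² = 4*s²)
-35*h(4)*(-27) = -140*4²*(-27) = -140*16*(-27) = -35*64*(-27) = -2240*(-27) = 60480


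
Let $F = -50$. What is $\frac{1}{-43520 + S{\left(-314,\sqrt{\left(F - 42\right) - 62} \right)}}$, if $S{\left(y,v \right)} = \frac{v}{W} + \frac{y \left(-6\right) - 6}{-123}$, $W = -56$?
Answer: $- \frac{16392944064}{713671217951675} + \frac{6724 i \sqrt{154}}{713671217951675} \approx -2.297 \cdot 10^{-5} + 1.1692 \cdot 10^{-10} i$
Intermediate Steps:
$S{\left(y,v \right)} = \frac{2}{41} - \frac{v}{56} + \frac{2 y}{41}$ ($S{\left(y,v \right)} = \frac{v}{-56} + \frac{y \left(-6\right) - 6}{-123} = v \left(- \frac{1}{56}\right) + \left(- 6 y - 6\right) \left(- \frac{1}{123}\right) = - \frac{v}{56} + \left(-6 - 6 y\right) \left(- \frac{1}{123}\right) = - \frac{v}{56} + \left(\frac{2}{41} + \frac{2 y}{41}\right) = \frac{2}{41} - \frac{v}{56} + \frac{2 y}{41}$)
$\frac{1}{-43520 + S{\left(-314,\sqrt{\left(F - 42\right) - 62} \right)}} = \frac{1}{-43520 + \left(\frac{2}{41} - \frac{\sqrt{\left(-50 - 42\right) - 62}}{56} + \frac{2}{41} \left(-314\right)\right)} = \frac{1}{-43520 - \left(\frac{626}{41} + \frac{\sqrt{-92 - 62}}{56}\right)} = \frac{1}{-43520 - \left(\frac{626}{41} + \frac{i \sqrt{154}}{56}\right)} = \frac{1}{- \frac{1784946}{41} - \frac{i \sqrt{154}}{56}}$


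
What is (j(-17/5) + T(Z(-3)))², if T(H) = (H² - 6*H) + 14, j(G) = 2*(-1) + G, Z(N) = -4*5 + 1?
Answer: 5846724/25 ≈ 2.3387e+5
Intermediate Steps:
Z(N) = -19 (Z(N) = -20 + 1 = -19)
j(G) = -2 + G
T(H) = 14 + H² - 6*H
(j(-17/5) + T(Z(-3)))² = ((-2 - 17/5) + (14 + (-19)² - 6*(-19)))² = ((-2 - 17*⅕) + (14 + 361 + 114))² = ((-2 - 17/5) + 489)² = (-27/5 + 489)² = (2418/5)² = 5846724/25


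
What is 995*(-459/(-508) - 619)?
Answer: -312423035/508 ≈ -6.1501e+5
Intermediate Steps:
995*(-459/(-508) - 619) = 995*(-459*(-1/508) - 619) = 995*(459/508 - 619) = 995*(-313993/508) = -312423035/508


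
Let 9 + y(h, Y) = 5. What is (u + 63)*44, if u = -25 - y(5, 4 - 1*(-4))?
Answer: 1848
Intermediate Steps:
y(h, Y) = -4 (y(h, Y) = -9 + 5 = -4)
u = -21 (u = -25 - 1*(-4) = -25 + 4 = -21)
(u + 63)*44 = (-21 + 63)*44 = 42*44 = 1848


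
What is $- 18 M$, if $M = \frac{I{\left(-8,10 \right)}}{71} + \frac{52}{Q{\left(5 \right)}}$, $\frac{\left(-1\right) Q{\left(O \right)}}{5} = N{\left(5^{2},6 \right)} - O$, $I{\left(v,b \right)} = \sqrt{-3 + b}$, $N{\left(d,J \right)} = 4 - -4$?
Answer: $\frac{312}{5} - \frac{18 \sqrt{7}}{71} \approx 61.729$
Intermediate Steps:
$N{\left(d,J \right)} = 8$ ($N{\left(d,J \right)} = 4 + 4 = 8$)
$Q{\left(O \right)} = -40 + 5 O$ ($Q{\left(O \right)} = - 5 \left(8 - O\right) = -40 + 5 O$)
$M = - \frac{52}{15} + \frac{\sqrt{7}}{71}$ ($M = \frac{\sqrt{-3 + 10}}{71} + \frac{52}{-40 + 5 \cdot 5} = \sqrt{7} \cdot \frac{1}{71} + \frac{52}{-40 + 25} = \frac{\sqrt{7}}{71} + \frac{52}{-15} = \frac{\sqrt{7}}{71} + 52 \left(- \frac{1}{15}\right) = \frac{\sqrt{7}}{71} - \frac{52}{15} = - \frac{52}{15} + \frac{\sqrt{7}}{71} \approx -3.4294$)
$- 18 M = - 18 \left(- \frac{52}{15} + \frac{\sqrt{7}}{71}\right) = \frac{312}{5} - \frac{18 \sqrt{7}}{71}$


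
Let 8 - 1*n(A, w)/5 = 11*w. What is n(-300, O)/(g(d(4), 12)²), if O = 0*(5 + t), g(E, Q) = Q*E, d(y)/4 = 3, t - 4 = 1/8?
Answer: 5/2592 ≈ 0.0019290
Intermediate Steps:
t = 33/8 (t = 4 + 1/8 = 4 + ⅛ = 33/8 ≈ 4.1250)
d(y) = 12 (d(y) = 4*3 = 12)
g(E, Q) = E*Q
O = 0 (O = 0*(5 + 33/8) = 0*(73/8) = 0)
n(A, w) = 40 - 55*w
n(-300, O)/(g(d(4), 12)²) = (40 - 55*0)/((12*12)²) = (40 + 0)/(144²) = 40/20736 = 40*(1/20736) = 5/2592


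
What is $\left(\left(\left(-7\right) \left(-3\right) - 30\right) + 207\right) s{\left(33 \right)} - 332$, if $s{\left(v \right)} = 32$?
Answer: $6004$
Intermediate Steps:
$\left(\left(\left(-7\right) \left(-3\right) - 30\right) + 207\right) s{\left(33 \right)} - 332 = \left(\left(\left(-7\right) \left(-3\right) - 30\right) + 207\right) 32 - 332 = \left(\left(21 - 30\right) + 207\right) 32 - 332 = \left(-9 + 207\right) 32 - 332 = 198 \cdot 32 - 332 = 6336 - 332 = 6004$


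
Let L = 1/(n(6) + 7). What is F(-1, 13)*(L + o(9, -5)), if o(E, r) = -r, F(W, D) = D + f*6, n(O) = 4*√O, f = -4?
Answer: -2508/47 - 44*√6/47 ≈ -55.655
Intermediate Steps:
F(W, D) = -24 + D (F(W, D) = D - 4*6 = D - 24 = -24 + D)
L = 1/(7 + 4*√6) (L = 1/(4*√6 + 7) = 1/(7 + 4*√6) ≈ 0.059531)
F(-1, 13)*(L + o(9, -5)) = (-24 + 13)*((-7/47 + 4*√6/47) - 1*(-5)) = -11*((-7/47 + 4*√6/47) + 5) = -11*(228/47 + 4*√6/47) = -2508/47 - 44*√6/47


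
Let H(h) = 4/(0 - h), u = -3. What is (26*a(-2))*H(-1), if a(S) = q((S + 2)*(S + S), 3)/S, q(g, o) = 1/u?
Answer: 52/3 ≈ 17.333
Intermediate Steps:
q(g, o) = -⅓ (q(g, o) = 1/(-3) = -⅓)
a(S) = -1/(3*S)
H(h) = -4/h (H(h) = 4/((-h)) = 4*(-1/h) = -4/h)
(26*a(-2))*H(-1) = (26*(-⅓/(-2)))*(-4/(-1)) = (26*(-⅓*(-½)))*(-4*(-1)) = (26*(⅙))*4 = (13/3)*4 = 52/3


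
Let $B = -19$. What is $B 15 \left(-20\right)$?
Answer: $5700$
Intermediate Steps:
$B 15 \left(-20\right) = \left(-19\right) 15 \left(-20\right) = \left(-285\right) \left(-20\right) = 5700$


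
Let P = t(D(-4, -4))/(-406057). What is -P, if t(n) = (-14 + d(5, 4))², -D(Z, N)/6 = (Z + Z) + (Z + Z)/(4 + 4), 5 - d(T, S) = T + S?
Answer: 324/406057 ≈ 0.00079792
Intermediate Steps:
d(T, S) = 5 - S - T (d(T, S) = 5 - (T + S) = 5 - (S + T) = 5 + (-S - T) = 5 - S - T)
D(Z, N) = -27*Z/2 (D(Z, N) = -6*((Z + Z) + (Z + Z)/(4 + 4)) = -6*(2*Z + (2*Z)/8) = -6*(2*Z + (2*Z)*(⅛)) = -6*(2*Z + Z/4) = -27*Z/2)
t(n) = 324 (t(n) = (-14 + (5 - 1*4 - 1*5))² = (-14 + (5 - 4 - 5))² = (-14 - 4)² = (-18)² = 324)
P = -324/406057 (P = 324/(-406057) = 324*(-1/406057) = -324/406057 ≈ -0.00079792)
-P = -1*(-324/406057) = 324/406057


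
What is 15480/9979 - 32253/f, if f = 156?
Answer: -8190713/39916 ≈ -205.20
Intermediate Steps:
15480/9979 - 32253/f = 15480/9979 - 32253/156 = 15480*(1/9979) - 32253*1/156 = 15480/9979 - 827/4 = -8190713/39916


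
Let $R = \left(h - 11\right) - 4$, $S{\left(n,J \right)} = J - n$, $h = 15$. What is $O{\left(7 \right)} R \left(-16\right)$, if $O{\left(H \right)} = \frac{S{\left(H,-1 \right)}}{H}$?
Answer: $0$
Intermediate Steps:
$O{\left(H \right)} = \frac{-1 - H}{H}$
$R = 0$ ($R = \left(15 - 11\right) - 4 = 4 - 4 = 0$)
$O{\left(7 \right)} R \left(-16\right) = \frac{-1 - 7}{7} \cdot 0 \left(-16\right) = \frac{1}{7} \left(-8\right) 0 \left(-16\right) = \left(- \frac{8}{7}\right) 0 \left(-16\right) = 0 \left(-16\right) = 0$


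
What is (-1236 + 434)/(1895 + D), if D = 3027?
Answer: -401/2461 ≈ -0.16294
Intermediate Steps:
(-1236 + 434)/(1895 + D) = (-1236 + 434)/(1895 + 3027) = -802/4922 = -802*1/4922 = -401/2461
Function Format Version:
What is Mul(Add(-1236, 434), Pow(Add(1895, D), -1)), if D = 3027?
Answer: Rational(-401, 2461) ≈ -0.16294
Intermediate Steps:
Mul(Add(-1236, 434), Pow(Add(1895, D), -1)) = Mul(Add(-1236, 434), Pow(Add(1895, 3027), -1)) = Mul(-802, Pow(4922, -1)) = Mul(-802, Rational(1, 4922)) = Rational(-401, 2461)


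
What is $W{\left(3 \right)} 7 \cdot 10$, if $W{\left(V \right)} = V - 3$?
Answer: $0$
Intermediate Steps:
$W{\left(V \right)} = -3 + V$ ($W{\left(V \right)} = V - 3 = -3 + V$)
$W{\left(3 \right)} 7 \cdot 10 = \left(-3 + 3\right) 7 \cdot 10 = 0 \cdot 7 \cdot 10 = 0 \cdot 10 = 0$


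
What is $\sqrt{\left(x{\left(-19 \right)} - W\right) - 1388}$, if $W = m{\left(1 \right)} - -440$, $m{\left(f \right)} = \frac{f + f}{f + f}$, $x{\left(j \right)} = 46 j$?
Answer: $i \sqrt{2703} \approx 51.99 i$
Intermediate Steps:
$m{\left(f \right)} = 1$ ($m{\left(f \right)} = \frac{2 f}{2 f} = 2 f \frac{1}{2 f} = 1$)
$W = 441$ ($W = 1 - -440 = 1 + 440 = 441$)
$\sqrt{\left(x{\left(-19 \right)} - W\right) - 1388} = \sqrt{\left(46 \left(-19\right) - 441\right) - 1388} = \sqrt{\left(-874 - 441\right) - 1388} = \sqrt{-1315 - 1388} = \sqrt{-2703} = i \sqrt{2703}$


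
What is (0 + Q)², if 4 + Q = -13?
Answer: 289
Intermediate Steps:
Q = -17 (Q = -4 - 13 = -17)
(0 + Q)² = (0 - 17)² = (-17)² = 289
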